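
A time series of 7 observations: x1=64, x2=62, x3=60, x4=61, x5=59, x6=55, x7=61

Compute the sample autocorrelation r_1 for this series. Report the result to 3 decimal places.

0.164

Mean x̄ = (64 + 62 + 60 + 61 + 59 + 55 + 61)/7 = 60.2857
Deviations from mean: 3.7143, 1.7143, -0.2857, 0.7143, -1.2857, -5.2857, 0.7143
Numerator Σ_{t=1}^{6}(x_t−x̄)(x_{t+1}−x̄) = 7.7755
Denominator Σ(x_t−x̄)² = 47.4286
r_1 = 7.7755 / 47.4286 = 0.164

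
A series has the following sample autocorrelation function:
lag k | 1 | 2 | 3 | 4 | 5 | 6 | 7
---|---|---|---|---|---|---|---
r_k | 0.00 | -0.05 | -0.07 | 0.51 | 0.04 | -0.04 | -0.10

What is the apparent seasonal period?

The largest autocorrelation is r_4 = 0.51; the remaining lags stay at or below 0.04.
The dominant spike at lag 4 indicates a seasonal period of 4.

4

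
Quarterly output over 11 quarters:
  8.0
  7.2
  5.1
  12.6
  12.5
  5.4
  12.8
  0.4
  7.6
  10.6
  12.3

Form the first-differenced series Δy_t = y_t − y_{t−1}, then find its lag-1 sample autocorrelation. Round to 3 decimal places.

-0.583

First differences Δy: -0.8, -2.1, 7.5, -0.1, -7.1, 7.4, -12.4, 7.2, 3.0, 1.7
Mean of differences = 0.4300
Numerator Σ(Δy_t−Δȳ)(Δy_{t+1}−Δȳ) = -222.6369
Denominator Σ(Δy_t−Δȳ)² = 382.1210
r_1(Δy) = -222.6369 / 382.1210 = -0.583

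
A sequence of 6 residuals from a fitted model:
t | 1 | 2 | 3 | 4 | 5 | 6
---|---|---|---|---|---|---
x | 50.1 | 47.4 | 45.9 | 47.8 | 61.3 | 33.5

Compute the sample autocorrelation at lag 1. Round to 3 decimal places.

-0.485

Mean x̄ = (50.1 + 47.4 + 45.9 + 47.8 + 61.3 + 33.5)/6 = 47.6667
Deviations from mean: 2.4333, -0.2667, -1.7667, 0.1333, 13.6333, -14.1667
Σ(x_t−x̄)(x_{t+1}−x̄) = (-0.6489) + (0.4711) + (-0.2356) + (1.8178) + (-193.1389) = -191.7344
Denominator Σ(x_t−x̄)² = 395.6933
r_1 = -191.7344 / 395.6933 = -0.485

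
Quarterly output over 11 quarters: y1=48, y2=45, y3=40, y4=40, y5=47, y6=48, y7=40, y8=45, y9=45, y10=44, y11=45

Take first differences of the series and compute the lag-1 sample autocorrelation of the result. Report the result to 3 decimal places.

First differences Δy: -3, -5, 0, 7, 1, -8, 5, 0, -1, 1
Mean of differences = -0.3000
Numerator Σ(Δy_t−Δȳ)(Δy_{t+1}−Δȳ) = -27.3900
Denominator Σ(Δy_t−Δȳ)² = 174.1000
r_1(Δy) = -27.3900 / 174.1000 = -0.157

-0.157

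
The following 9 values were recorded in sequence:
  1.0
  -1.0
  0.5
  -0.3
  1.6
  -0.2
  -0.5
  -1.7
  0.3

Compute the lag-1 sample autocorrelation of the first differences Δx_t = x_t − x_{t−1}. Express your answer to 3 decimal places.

First differences Δx: -2.0, 1.5, -0.8, 1.9, -1.8, -0.3, -1.2, 2.0
Mean of differences = -0.0875
Numerator Σ(Δx_t−Δx̄)(Δx_{t+1}−Δx̄) = -10.7089
Denominator Σ(Δx_t−Δx̄)² = 19.2088
r_1(Δx) = -10.7089 / 19.2088 = -0.558

-0.558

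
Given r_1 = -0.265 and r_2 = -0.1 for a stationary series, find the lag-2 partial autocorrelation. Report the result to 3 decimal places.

-0.183

φ_{22} = (r_2 − r_1²) / (1 − r_1²)
r_1² = (-0.265)² = 0.070225
Numerator = -0.1 − 0.0702 = -0.1702; denominator = 1 − 0.0702 = 0.9298
φ_{22} = -0.1702 / 0.9298 = -0.183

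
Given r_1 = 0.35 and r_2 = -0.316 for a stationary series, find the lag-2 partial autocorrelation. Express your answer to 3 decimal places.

φ_{22} = (r_2 − r_1²) / (1 − r_1²)
r_1² = (0.35)² = 0.1225
Numerator = -0.316 − 0.1225 = -0.4385; denominator = 1 − 0.1225 = 0.8775
φ_{22} = -0.4385 / 0.8775 = -0.500

-0.500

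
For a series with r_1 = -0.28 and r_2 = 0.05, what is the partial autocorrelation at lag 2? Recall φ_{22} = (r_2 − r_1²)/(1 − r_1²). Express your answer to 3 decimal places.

-0.031

φ_{22} = (r_2 − r_1²) / (1 − r_1²)
r_1² = (-0.28)² = 0.0784
Numerator = 0.05 − 0.0784 = -0.0284; denominator = 1 − 0.0784 = 0.9216
φ_{22} = -0.0284 / 0.9216 = -0.031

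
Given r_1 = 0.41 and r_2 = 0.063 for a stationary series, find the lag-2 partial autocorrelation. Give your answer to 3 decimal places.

φ_{22} = (r_2 − r_1²) / (1 − r_1²)
r_1² = (0.41)² = 0.1681
Numerator = 0.063 − 0.1681 = -0.1051; denominator = 1 − 0.1681 = 0.8319
φ_{22} = -0.1051 / 0.8319 = -0.126

-0.126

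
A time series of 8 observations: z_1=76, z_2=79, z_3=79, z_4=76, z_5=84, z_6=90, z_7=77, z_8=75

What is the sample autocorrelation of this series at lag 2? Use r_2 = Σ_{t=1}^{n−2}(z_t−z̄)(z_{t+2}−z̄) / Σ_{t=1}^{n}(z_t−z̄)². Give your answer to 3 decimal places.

-0.516

Mean z̄ = (76 + 79 + 79 + 76 + 84 + 90 + 77 + 75)/8 = 79.5000
Deviations from mean: -3.5000, -0.5000, -0.5000, -3.5000, 4.5000, 10.5000, -2.5000, -4.5000
Σ(z_t−z̄)(z_{t+2}−z̄) = (1.7500) + (1.7500) + (-2.2500) + (-36.7500) + (-11.2500) + (-47.2500) = -94.0000
Denominator Σ(z_t−z̄)² = 182.0000
r_2 = -94.0000 / 182.0000 = -0.516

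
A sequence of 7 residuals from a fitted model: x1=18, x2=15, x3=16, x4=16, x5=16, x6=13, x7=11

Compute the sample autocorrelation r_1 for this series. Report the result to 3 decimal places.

0.250

Mean x̄ = (18 + 15 + 16 + 16 + 16 + 13 + 11)/7 = 15.0000
Numerator Σ_{t=1}^{6}(x_t−x̄)(x_{t+1}−x̄) = 8.0000
Denominator Σ(x_t−x̄)² = 32.0000
r_1 = 8.0000 / 32.0000 = 0.250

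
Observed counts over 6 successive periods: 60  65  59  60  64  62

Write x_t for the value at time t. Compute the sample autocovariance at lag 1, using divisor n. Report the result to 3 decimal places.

-2.185

Mean x̄ = (60 + 65 + 59 + 60 + 64 + 62)/6 = 61.6667
Deviations: -1.6667, 3.3333, -2.6667, -1.6667, 2.3333, 0.3333
Σ_{t=1}^{5}(x_t−x̄)(x_{t+1}−x̄) = -13.1111
γ_1 = -13.1111 / 6 = -2.185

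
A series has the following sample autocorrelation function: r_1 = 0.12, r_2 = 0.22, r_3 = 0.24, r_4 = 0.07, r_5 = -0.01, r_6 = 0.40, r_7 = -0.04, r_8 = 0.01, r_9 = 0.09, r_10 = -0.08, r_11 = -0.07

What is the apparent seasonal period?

The largest autocorrelation is r_6 = 0.40; the remaining lags stay at or below 0.24.
The dominant spike at lag 6 indicates a seasonal period of 6.

6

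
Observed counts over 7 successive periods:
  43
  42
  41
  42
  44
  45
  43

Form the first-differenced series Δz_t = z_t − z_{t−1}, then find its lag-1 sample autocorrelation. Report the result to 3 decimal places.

First differences Δz: -1, -1, 1, 2, 1, -2
Mean of differences = 0.0000
Numerator Σ(Δz_t−Δz̄)(Δz_{t+1}−Δz̄) = 2.0000
Denominator Σ(Δz_t−Δz̄)² = 12.0000
r_1(Δz) = 2.0000 / 12.0000 = 0.167

0.167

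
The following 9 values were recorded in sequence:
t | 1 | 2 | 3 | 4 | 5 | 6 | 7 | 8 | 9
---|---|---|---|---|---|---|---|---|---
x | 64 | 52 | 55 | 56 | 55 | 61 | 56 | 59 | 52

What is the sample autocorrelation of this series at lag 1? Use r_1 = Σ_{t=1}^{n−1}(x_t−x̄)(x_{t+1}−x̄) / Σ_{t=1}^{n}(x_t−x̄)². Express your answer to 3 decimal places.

-0.365

Mean x̄ = (64 + 52 + 55 + 56 + 55 + 61 + 56 + 59 + 52)/9 = 56.6667
Numerator Σ_{t=1}^{8}(x_t−x̄)(x_{t+1}−x̄) = -46.7778
Denominator Σ(x_t−x̄)² = 128.0000
r_1 = -46.7778 / 128.0000 = -0.365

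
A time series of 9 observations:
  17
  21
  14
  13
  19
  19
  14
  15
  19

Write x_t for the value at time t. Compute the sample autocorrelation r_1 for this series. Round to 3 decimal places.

Mean x̄ = (17 + 21 + 14 + 13 + 19 + 19 + 14 + 15 + 19)/9 = 16.7778
Numerator Σ_{t=1}^{8}(x_t−x̄)(x_{t+1}−x̄) = -8.9383
Denominator Σ(x_t−x̄)² = 65.5556
r_1 = -8.9383 / 65.5556 = -0.136

-0.136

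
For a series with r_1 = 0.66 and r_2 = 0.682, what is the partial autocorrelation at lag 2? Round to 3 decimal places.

0.437

φ_{22} = (r_2 − r_1²) / (1 − r_1²)
r_1² = (0.66)² = 0.4356
Numerator = 0.682 − 0.4356 = 0.2464; denominator = 1 − 0.4356 = 0.5644
φ_{22} = 0.2464 / 0.5644 = 0.437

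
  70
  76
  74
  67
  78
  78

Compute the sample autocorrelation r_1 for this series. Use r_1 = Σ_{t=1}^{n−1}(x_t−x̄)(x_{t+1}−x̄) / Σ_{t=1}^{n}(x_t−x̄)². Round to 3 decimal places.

Mean x̄ = (70 + 76 + 74 + 67 + 78 + 78)/6 = 73.8333
Deviations from mean: -3.8333, 2.1667, 0.1667, -6.8333, 4.1667, 4.1667
Numerator Σ_{t=1}^{5}(x_t−x̄)(x_{t+1}−x̄) = -20.1944
Denominator Σ(x_t−x̄)² = 100.8333
r_1 = -20.1944 / 100.8333 = -0.200

-0.200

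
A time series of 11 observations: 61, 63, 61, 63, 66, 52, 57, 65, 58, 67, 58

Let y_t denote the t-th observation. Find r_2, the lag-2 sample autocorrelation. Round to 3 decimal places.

Mean ȳ = (61 + 63 + 61 + 63 + 66 + 52 + 57 + 65 + 58 + 67 + 58)/11 = 61.0000
Numerator Σ_{t=1}^{9}(y_t−ȳ)(y_{t+2}−ȳ) = -25.0000
Denominator Σ(y_t−ȳ)² = 200.0000
r_2 = -25.0000 / 200.0000 = -0.125

-0.125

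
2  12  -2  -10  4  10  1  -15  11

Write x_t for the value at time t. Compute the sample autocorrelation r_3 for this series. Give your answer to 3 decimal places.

0.052

Mean x̄ = (2 + 12 − 2 − 10 + 4 + 10 + 1 − 15 + 11)/9 = 1.4444
Numerator Σ_{t=1}^{6}(x_t−x̄)(x_{t+3}−x̄) = 35.9630
Denominator Σ(x_t−x̄)² = 696.2222
r_3 = 35.9630 / 696.2222 = 0.052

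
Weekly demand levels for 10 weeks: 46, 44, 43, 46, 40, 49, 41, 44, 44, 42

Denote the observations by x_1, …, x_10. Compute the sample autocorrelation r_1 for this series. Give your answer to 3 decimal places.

-0.717

Mean x̄ = (46 + 44 + 43 + 46 + 40 + 49 + 41 + 44 + 44 + 42)/10 = 43.9000
Numerator Σ_{t=1}^{9}(x_t−x̄)(x_{t+1}−x̄) = -45.1100
Denominator Σ(x_t−x̄)² = 62.9000
r_1 = -45.1100 / 62.9000 = -0.717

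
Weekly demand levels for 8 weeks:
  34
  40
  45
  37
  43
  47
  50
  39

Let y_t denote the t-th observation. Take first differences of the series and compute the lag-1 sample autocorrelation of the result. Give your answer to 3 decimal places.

-0.206

First differences Δy: 6, 5, -8, 6, 4, 3, -11
Mean of differences = 0.7143
Numerator Σ(Δy_t−Δȳ)(Δy_{t+1}−Δȳ) = -62.6531
Denominator Σ(Δy_t−Δȳ)² = 303.4286
r_1(Δy) = -62.6531 / 303.4286 = -0.206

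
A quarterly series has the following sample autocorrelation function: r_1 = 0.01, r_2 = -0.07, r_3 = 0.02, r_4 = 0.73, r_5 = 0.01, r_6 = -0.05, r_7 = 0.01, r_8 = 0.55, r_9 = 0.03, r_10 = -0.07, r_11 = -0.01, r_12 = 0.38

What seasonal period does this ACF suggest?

4

The largest autocorrelation is r_4 = 0.73, with weaker echoes at lags 8 (0.55) and 12 (0.38); the remaining lags stay at or below 0.03.
The dominant spike at lag 4 indicates a seasonal period of 4.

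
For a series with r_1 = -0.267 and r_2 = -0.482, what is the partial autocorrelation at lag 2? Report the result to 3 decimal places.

φ_{22} = (r_2 − r_1²) / (1 − r_1²)
r_1² = (-0.267)² = 0.071289
Numerator = -0.482 − 0.0713 = -0.5533; denominator = 1 − 0.0713 = 0.9287
φ_{22} = -0.5533 / 0.9287 = -0.596

-0.596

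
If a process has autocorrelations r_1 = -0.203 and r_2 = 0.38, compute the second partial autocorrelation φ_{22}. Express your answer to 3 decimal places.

φ_{22} = (r_2 − r_1²) / (1 − r_1²)
r_1² = (-0.203)² = 0.041209
Numerator = 0.38 − 0.0412 = 0.3388; denominator = 1 − 0.0412 = 0.9588
φ_{22} = 0.3388 / 0.9588 = 0.353

0.353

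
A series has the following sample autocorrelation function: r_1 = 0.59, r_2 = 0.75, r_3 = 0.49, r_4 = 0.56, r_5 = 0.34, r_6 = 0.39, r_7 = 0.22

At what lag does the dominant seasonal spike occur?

The largest autocorrelation is r_2 = 0.75; the remaining lags stay at or below 0.59.
The dominant spike at lag 2 indicates a seasonal period of 2.

2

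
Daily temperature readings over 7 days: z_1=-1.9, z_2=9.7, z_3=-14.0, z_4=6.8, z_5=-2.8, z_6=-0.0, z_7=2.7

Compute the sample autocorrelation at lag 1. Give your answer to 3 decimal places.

Mean z̄ = (-1.9 + 9.7 − 14.0 + 6.8 − 2.8 − 0.0 + 2.7)/7 = 0.0714
Σ(z_t−z̄)(z_{t+1}−z̄) = (-18.9820) + (-135.4878) + (-94.6806) + (-19.3206) + (0.2051) + (-0.1878) = -268.4537
Denominator Σ(z_t−z̄)² = 355.0343
r_1 = -268.4537 / 355.0343 = -0.756

-0.756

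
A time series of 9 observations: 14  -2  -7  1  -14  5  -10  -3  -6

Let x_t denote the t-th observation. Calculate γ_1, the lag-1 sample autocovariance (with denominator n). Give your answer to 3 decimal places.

-20.701

Mean x̄ = (14 − 2 − 7 + 1 − 14 + 5 − 10 − 3 − 6)/9 = -2.4444
Σ_{t=1}^{8}(x_t−x̄)(x_{t+1}−x̄) = -186.3086
γ_1 = -186.3086 / 9 = -20.701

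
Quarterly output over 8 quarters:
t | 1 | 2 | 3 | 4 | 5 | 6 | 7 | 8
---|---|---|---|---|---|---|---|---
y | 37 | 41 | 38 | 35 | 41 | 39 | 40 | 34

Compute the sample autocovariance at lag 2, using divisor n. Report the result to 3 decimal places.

Mean ȳ = (37 + 41 + 38 + 35 + 41 + 39 + 40 + 34)/8 = 38.1250
Σ_{t=1}^{6}(y_t−ȳ)(y_{t+2}−ȳ) = -10.1563
γ_2 = -10.1563 / 8 = -1.270

-1.270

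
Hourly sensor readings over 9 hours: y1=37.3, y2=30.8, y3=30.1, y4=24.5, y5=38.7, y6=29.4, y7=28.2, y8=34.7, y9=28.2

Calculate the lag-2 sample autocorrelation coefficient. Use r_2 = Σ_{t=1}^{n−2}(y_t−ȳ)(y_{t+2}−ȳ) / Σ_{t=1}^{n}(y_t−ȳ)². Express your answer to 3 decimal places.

-0.112

Mean ȳ = (37.3 + 30.8 + 30.1 + 24.5 + 38.7 + 29.4 + 28.2 + 34.7 + 28.2)/9 = 31.3222
Numerator Σ_{t=1}^{7}(y_t−ȳ)(y_{t+2}−ȳ) = -19.4265
Denominator Σ(y_t−ȳ)² = 173.0756
r_2 = -19.4265 / 173.0756 = -0.112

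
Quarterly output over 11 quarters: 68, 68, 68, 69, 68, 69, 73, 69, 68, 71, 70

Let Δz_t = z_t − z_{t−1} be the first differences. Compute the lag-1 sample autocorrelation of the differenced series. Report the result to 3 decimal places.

-0.365

First differences Δz: 0, 0, 1, -1, 1, 4, -4, -1, 3, -1
Mean of differences = 0.2000
Numerator Σ(Δz_t−Δz̄)(Δz_{t+1}−Δz̄) = -16.6400
Denominator Σ(Δz_t−Δz̄)² = 45.6000
r_1(Δz) = -16.6400 / 45.6000 = -0.365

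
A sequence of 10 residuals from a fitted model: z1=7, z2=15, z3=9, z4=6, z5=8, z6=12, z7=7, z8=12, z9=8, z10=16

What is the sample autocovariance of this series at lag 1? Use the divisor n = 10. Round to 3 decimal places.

Mean z̄ = (7 + 15 + 9 + 6 + 8 + 12 + 7 + 12 + 8 + 16)/10 = 10.0000
Σ_{t=1}^{9}(z_t−z̄)(z_{t+1}−z̄) = -40.0000
γ_1 = -40.0000 / 10 = -4.000

-4.000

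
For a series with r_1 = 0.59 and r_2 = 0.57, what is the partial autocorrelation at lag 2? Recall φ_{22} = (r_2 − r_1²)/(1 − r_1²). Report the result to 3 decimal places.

0.340

φ_{22} = (r_2 − r_1²) / (1 − r_1²)
r_1² = (0.59)² = 0.3481
Numerator = 0.57 − 0.3481 = 0.2219; denominator = 1 − 0.3481 = 0.6519
φ_{22} = 0.2219 / 0.6519 = 0.340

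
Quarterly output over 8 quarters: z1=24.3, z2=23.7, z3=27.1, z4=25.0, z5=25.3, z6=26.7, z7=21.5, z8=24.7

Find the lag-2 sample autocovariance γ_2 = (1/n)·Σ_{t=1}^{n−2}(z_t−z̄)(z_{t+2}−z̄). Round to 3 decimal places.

Mean z̄ = (24.3 + 23.7 + 27.1 + 25.0 + 25.3 + 26.7 + 21.5 + 24.7)/8 = 24.7875
Deviations: -0.4875, -1.0875, 2.3125, 0.2125, 0.5125, 1.9125, -3.2875, -0.0875
Σ_{t=1}^{6}(z_t−z̄)(z_{t+2}−z̄) = -1.6191
γ_2 = -1.6191 / 8 = -0.202

-0.202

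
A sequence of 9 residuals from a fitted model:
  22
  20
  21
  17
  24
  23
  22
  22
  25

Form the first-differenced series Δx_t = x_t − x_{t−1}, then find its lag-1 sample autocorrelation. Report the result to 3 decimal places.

First differences Δx: -2, 1, -4, 7, -1, -1, 0, 3
Mean of differences = 0.3750
Numerator Σ(Δx_t−Δx̄)(Δx_{t+1}−Δx̄) = -40.8906
Denominator Σ(Δx_t−Δx̄)² = 79.8750
r_1(Δx) = -40.8906 / 79.8750 = -0.512

-0.512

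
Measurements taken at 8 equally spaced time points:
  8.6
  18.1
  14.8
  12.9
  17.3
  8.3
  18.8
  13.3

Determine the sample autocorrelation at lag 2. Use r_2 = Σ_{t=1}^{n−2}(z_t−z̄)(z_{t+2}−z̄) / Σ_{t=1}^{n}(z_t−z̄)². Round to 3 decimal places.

0.174

Mean z̄ = (8.6 + 18.1 + 14.8 + 12.9 + 17.3 + 8.3 + 18.8 + 13.3)/8 = 14.0125
Deviations from mean: -5.4125, 4.0875, 0.7875, -1.1125, 3.2875, -5.7125, 4.7875, -0.7125
Σ(z_t−z̄)(z_{t+2}−z̄) = (-4.2623) + (-4.5473) + (2.5889) + (6.3552) + (15.7389) + (4.0702) = 19.9434
Denominator Σ(z_t−z̄)² = 114.7288
r_2 = 19.9434 / 114.7288 = 0.174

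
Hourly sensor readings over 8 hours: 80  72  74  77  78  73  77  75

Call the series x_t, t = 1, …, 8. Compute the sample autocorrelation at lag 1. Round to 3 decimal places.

-0.375

Mean x̄ = (80 + 72 + 74 + 77 + 78 + 73 + 77 + 75)/8 = 75.7500
Deviations from mean: 4.2500, -3.7500, -1.7500, 1.2500, 2.2500, -2.7500, 1.2500, -0.7500
Σ(x_t−x̄)(x_{t+1}−x̄) = (-15.9375) + (6.5625) + (-2.1875) + (2.8125) + (-6.1875) + (-3.4375) + (-0.9375) = -19.3125
Denominator Σ(x_t−x̄)² = 51.5000
r_1 = -19.3125 / 51.5000 = -0.375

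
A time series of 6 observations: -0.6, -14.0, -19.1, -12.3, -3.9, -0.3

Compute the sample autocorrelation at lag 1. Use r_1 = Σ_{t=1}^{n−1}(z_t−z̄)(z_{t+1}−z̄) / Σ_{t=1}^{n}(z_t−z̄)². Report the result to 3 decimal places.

Mean z̄ = (-0.6 − 14.0 − 19.1 − 12.3 − 3.9 − 0.3)/6 = -8.3667
Σ(z_t−z̄)(z_{t+1}−z̄) = (-43.7522) + (60.4644) + (42.2178) + (-17.5689) + (36.0311) = 77.3922
Denominator Σ(z_t−z̄)² = 307.7533
r_1 = 77.3922 / 307.7533 = 0.251

0.251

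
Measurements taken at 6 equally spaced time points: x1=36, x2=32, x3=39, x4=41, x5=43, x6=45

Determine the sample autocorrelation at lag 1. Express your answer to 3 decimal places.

0.470

Mean x̄ = (36 + 32 + 39 + 41 + 43 + 45)/6 = 39.3333
Deviations from mean: -3.3333, -7.3333, -0.3333, 1.6667, 3.6667, 5.6667
Numerator Σ_{t=1}^{5}(x_t−x̄)(x_{t+1}−x̄) = 53.2222
Denominator Σ(x_t−x̄)² = 113.3333
r_1 = 53.2222 / 113.3333 = 0.470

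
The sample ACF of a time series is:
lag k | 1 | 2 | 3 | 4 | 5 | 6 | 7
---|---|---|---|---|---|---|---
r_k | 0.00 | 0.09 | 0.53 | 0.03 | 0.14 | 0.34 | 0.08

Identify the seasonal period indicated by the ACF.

The largest autocorrelation is r_3 = 0.53, with a weaker echo at lag 6 (0.34); the remaining lags stay at or below 0.14.
The dominant spike at lag 3 indicates a seasonal period of 3.

3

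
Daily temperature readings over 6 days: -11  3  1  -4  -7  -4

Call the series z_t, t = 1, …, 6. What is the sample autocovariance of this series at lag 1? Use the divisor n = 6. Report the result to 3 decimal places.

Mean z̄ = (-11 + 3 + 1 − 4 − 7 − 4)/6 = -3.6667
Deviations: -7.3333, 6.6667, 4.6667, -0.3333, -3.3333, -0.3333
Σ_{t=1}^{5}(z_t−z̄)(z_{t+1}−z̄) = -17.1111
γ_1 = -17.1111 / 6 = -2.852

-2.852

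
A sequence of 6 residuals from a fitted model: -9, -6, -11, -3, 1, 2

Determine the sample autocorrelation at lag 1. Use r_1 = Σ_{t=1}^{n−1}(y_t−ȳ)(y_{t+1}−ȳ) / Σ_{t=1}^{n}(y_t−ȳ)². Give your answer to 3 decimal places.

0.365

Mean ȳ = (-9 − 6 − 11 − 3 + 1 + 2)/6 = -4.3333
Deviations from mean: -4.6667, -1.6667, -6.6667, 1.3333, 5.3333, 6.3333
Σ(y_t−ȳ)(y_{t+1}−ȳ) = (7.7778) + (11.1111) + (-8.8889) + (7.1111) + (33.7778) = 50.8889
Denominator Σ(y_t−ȳ)² = 139.3333
r_1 = 50.8889 / 139.3333 = 0.365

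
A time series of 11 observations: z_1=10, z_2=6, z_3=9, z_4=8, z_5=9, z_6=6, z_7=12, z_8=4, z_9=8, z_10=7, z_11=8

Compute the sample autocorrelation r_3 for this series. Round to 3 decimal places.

Mean z̄ = (10 + 6 + 9 + 8 + 9 + 6 + 12 + 4 + 8 + 7 + 8)/11 = 7.9091
Numerator Σ_{t=1}^{8}(z_t−z̄)(z_{t+3}−z̄) = -12.1157
Denominator Σ(z_t−z̄)² = 46.9091
r_3 = -12.1157 / 46.9091 = -0.258

-0.258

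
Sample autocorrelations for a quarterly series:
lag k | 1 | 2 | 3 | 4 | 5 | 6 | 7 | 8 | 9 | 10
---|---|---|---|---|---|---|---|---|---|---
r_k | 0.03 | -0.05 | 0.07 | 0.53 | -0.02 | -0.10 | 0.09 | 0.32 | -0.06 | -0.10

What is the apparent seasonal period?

The largest autocorrelation is r_4 = 0.53, with a weaker echo at lag 8 (0.32); the remaining lags stay at or below 0.09.
The dominant spike at lag 4 indicates a seasonal period of 4.

4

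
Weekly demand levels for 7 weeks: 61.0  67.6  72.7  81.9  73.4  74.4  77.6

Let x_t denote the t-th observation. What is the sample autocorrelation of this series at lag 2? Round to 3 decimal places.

Mean x̄ = (61.0 + 67.6 + 72.7 + 81.9 + 73.4 + 74.4 + 77.6)/7 = 72.6571
Σ(x_t−x̄)(x_{t+2}−x̄) = (-0.4996) + (-46.7424) + (0.0318) + (16.1090) + (3.6718) = -27.4294
Denominator Σ(x_t−x̄)² = 274.9171
r_2 = -27.4294 / 274.9171 = -0.100

-0.100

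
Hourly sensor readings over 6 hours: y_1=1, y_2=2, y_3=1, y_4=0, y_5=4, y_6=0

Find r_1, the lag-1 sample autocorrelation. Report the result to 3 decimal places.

-0.627

Mean ȳ = (1 + 2 + 1 + 0 + 4 + 0)/6 = 1.3333
Numerator Σ_{t=1}^{5}(y_t−ȳ)(y_{t+1}−ȳ) = -7.1111
Denominator Σ(y_t−ȳ)² = 11.3333
r_1 = -7.1111 / 11.3333 = -0.627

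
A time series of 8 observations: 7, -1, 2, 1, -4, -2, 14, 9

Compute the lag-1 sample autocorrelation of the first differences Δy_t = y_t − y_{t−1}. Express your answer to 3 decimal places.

First differences Δy: -8, 3, -1, -5, 2, 16, -5
Mean of differences = 0.2857
Numerator Σ(Δy_t−Δȳ)(Δy_{t+1}−Δȳ) = -84.3673
Denominator Σ(Δy_t−Δȳ)² = 383.4286
r_1(Δy) = -84.3673 / 383.4286 = -0.220

-0.220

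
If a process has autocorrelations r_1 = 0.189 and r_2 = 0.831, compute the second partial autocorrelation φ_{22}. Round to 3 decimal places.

φ_{22} = (r_2 − r_1²) / (1 − r_1²)
r_1² = (0.189)² = 0.035721
Numerator = 0.831 − 0.0357 = 0.7953; denominator = 1 − 0.0357 = 0.9643
φ_{22} = 0.7953 / 0.9643 = 0.825

0.825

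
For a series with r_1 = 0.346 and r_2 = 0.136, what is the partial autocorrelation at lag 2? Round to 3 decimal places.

φ_{22} = (r_2 − r_1²) / (1 − r_1²)
r_1² = (0.346)² = 0.119716
Numerator = 0.136 − 0.1197 = 0.0163; denominator = 1 − 0.1197 = 0.8803
φ_{22} = 0.0163 / 0.8803 = 0.018

0.018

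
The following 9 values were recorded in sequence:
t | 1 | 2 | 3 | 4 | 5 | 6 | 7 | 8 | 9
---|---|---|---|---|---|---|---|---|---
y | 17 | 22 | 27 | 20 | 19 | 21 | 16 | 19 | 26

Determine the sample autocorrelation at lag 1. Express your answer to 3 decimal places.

Mean ȳ = (17 + 22 + 27 + 20 + 19 + 21 + 16 + 19 + 26)/9 = 20.7778
Numerator Σ_{t=1}^{8}(y_t−ȳ)(y_{t+1}−ȳ) = -2.7160
Denominator Σ(y_t−ȳ)² = 111.5556
r_1 = -2.7160 / 111.5556 = -0.024

-0.024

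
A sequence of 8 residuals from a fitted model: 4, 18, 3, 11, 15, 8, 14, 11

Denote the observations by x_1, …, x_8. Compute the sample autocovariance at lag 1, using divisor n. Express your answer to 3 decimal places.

Mean x̄ = (4 + 18 + 3 + 11 + 15 + 8 + 14 + 11)/8 = 10.5000
Deviations: -6.5000, 7.5000, -7.5000, 0.5000, 4.5000, -2.5000, 3.5000, 0.5000
Σ_{t=1}^{7}(x_t−x̄)(x_{t+1}−x̄) = -124.7500
γ_1 = -124.7500 / 8 = -15.594

-15.594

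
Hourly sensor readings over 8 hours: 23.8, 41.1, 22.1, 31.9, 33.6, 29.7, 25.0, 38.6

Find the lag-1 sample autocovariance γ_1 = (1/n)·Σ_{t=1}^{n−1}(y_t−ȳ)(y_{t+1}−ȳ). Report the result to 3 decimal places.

-26.281

Mean ȳ = (23.8 + 41.1 + 22.1 + 31.9 + 33.6 + 29.7 + 25.0 + 38.6)/8 = 30.7250
Deviations: -6.9250, 10.3750, -8.6250, 1.1750, 2.8750, -1.0250, -5.7250, 7.8750
Σ_{t=1}^{7}(y_t−ȳ)(y_{t+1}−ȳ) = -210.2506
γ_1 = -210.2506 / 8 = -26.281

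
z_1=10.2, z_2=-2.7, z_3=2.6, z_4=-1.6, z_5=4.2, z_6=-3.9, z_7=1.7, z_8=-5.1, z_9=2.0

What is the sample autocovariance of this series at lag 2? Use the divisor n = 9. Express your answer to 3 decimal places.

8.290

Mean z̄ = (10.2 − 2.7 + 2.6 − 1.6 + 4.2 − 3.9 + 1.7 − 5.1 + 2.0)/9 = 0.8222
Σ_{t=1}^{7}(z_t−z̄)(z_{t+2}−z̄) = 74.6112
γ_2 = 74.6112 / 9 = 8.290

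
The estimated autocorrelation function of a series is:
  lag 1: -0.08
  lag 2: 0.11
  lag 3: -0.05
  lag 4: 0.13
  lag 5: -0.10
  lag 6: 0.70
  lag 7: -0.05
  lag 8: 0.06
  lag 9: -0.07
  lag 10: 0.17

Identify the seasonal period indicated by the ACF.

6

The largest autocorrelation is r_6 = 0.70; the remaining lags stay at or below 0.17.
The dominant spike at lag 6 indicates a seasonal period of 6.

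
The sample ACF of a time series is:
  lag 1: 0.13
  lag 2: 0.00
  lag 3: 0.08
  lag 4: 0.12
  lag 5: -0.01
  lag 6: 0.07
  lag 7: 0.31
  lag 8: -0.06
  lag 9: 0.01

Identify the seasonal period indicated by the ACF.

The largest autocorrelation is r_7 = 0.31; the remaining lags stay at or below 0.13.
The dominant spike at lag 7 indicates a seasonal period of 7.

7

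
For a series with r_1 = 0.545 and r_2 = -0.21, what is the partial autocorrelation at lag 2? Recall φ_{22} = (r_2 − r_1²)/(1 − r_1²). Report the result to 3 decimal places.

φ_{22} = (r_2 − r_1²) / (1 − r_1²)
r_1² = (0.545)² = 0.297025
Numerator = -0.21 − 0.2970 = -0.5070; denominator = 1 − 0.2970 = 0.7030
φ_{22} = -0.5070 / 0.7030 = -0.721

-0.721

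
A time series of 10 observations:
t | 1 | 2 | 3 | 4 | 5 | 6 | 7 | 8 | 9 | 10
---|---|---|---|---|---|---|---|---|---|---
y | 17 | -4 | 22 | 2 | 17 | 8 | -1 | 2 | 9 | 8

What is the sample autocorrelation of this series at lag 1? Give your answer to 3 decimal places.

-0.558

Mean ȳ = (17 − 4 + 22 + 2 + 17 + 8 − 1 + 2 + 9 + 8)/10 = 8.0000
Numerator Σ_{t=1}^{9}(y_t−ȳ)(y_{t+1}−ȳ) = -366.0000
Denominator Σ(y_t−ȳ)² = 656.0000
r_1 = -366.0000 / 656.0000 = -0.558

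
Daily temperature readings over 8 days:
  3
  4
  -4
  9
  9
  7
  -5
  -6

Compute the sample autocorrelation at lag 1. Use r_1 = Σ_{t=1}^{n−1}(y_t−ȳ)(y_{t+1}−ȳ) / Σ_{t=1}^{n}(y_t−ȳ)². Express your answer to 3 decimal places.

Mean ȳ = (3 + 4 − 4 + 9 + 9 + 7 − 5 − 6)/8 = 2.1250
Deviations from mean: 0.8750, 1.8750, -6.1250, 6.8750, 6.8750, 4.8750, -7.1250, -8.1250
Numerator Σ_{t=1}^{7}(y_t−ȳ)(y_{t+1}−ȳ) = 51.9844
Denominator Σ(y_t−ȳ)² = 276.8750
r_1 = 51.9844 / 276.8750 = 0.188

0.188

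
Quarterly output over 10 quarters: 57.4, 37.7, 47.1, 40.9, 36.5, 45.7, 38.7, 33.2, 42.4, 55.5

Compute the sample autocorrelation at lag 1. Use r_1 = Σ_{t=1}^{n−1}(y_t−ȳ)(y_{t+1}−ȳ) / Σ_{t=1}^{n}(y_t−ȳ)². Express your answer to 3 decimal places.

Mean ȳ = (57.4 + 37.7 + 47.1 + 40.9 + 36.5 + 45.7 + 38.7 + 33.2 + 42.4 + 55.5)/10 = 43.5100
Numerator Σ_{t=1}^{9}(y_t−ȳ)(y_{t+1}−ȳ) = -70.7921
Denominator Σ(y_t−ȳ)² = 574.7490
r_1 = -70.7921 / 574.7490 = -0.123

-0.123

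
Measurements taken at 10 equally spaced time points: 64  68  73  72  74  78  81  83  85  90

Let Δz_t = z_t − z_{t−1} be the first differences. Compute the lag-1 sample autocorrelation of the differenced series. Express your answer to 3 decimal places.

-0.154

First differences Δz: 4, 5, -1, 2, 4, 3, 2, 2, 5
Mean of differences = 2.8889
Numerator Σ(Δz_t−Δz̄)(Δz_{t+1}−Δz̄) = -4.4568
Denominator Σ(Δz_t−Δz̄)² = 28.8889
r_1(Δz) = -4.4568 / 28.8889 = -0.154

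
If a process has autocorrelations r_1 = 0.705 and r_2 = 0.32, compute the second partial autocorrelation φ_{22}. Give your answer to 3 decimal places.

-0.352

φ_{22} = (r_2 − r_1²) / (1 − r_1²)
r_1² = (0.705)² = 0.497025
Numerator = 0.32 − 0.4970 = -0.1770; denominator = 1 − 0.4970 = 0.5030
φ_{22} = -0.1770 / 0.5030 = -0.352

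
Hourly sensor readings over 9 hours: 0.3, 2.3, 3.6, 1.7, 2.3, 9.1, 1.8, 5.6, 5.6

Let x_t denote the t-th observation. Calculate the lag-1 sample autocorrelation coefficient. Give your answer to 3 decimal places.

Mean x̄ = (0.3 + 2.3 + 3.6 + 1.7 + 2.3 + 9.1 + 1.8 + 5.6 + 5.6)/9 = 3.5889
Numerator Σ_{t=1}^{8}(x_t−x̄)(x_{t+1}−x̄) = -9.8768
Denominator Σ(x_t−x̄)² = 59.3689
r_1 = -9.8768 / 59.3689 = -0.166

-0.166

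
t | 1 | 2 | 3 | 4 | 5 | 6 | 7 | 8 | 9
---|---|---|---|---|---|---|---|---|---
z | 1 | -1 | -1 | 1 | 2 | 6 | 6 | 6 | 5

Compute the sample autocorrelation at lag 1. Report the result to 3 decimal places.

Mean z̄ = (1 − 1 − 1 + 1 + 2 + 6 + 6 + 6 + 5)/9 = 2.7778
Numerator Σ_{t=1}^{8}(z_t−z̄)(z_{t+1}−z̄) = 54.5062
Denominator Σ(z_t−z̄)² = 71.5556
r_1 = 54.5062 / 71.5556 = 0.762

0.762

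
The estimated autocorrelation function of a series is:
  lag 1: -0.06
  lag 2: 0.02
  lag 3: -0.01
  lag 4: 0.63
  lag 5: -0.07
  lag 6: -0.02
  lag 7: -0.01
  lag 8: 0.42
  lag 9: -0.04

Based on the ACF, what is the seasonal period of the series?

4

The largest autocorrelation is r_4 = 0.63, with a weaker echo at lag 8 (0.42); the remaining lags stay at or below 0.02.
The dominant spike at lag 4 indicates a seasonal period of 4.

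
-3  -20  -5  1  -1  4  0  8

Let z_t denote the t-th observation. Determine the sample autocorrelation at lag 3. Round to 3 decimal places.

-0.048

Mean z̄ = (-3 − 20 − 5 + 1 − 1 + 4 + 0 + 8)/8 = -2.0000
Deviations from mean: -1.0000, -18.0000, -3.0000, 3.0000, 1.0000, 6.0000, 2.0000, 10.0000
Σ(z_t−z̄)(z_{t+3}−z̄) = (-3.0000) + (-18.0000) + (-18.0000) + (6.0000) + (10.0000) = -23.0000
Denominator Σ(z_t−z̄)² = 484.0000
r_3 = -23.0000 / 484.0000 = -0.048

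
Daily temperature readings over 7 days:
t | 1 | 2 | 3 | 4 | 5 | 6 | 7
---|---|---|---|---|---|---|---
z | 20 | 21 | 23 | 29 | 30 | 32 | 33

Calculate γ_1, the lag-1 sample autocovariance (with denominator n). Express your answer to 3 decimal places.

Mean z̄ = (20 + 21 + 23 + 29 + 30 + 32 + 33)/7 = 26.8571
Deviations: -6.8571, -5.8571, -3.8571, 2.1429, 3.1429, 5.1429, 6.1429
Σ_{t=1}^{6}(z_t−z̄)(z_{t+1}−z̄) = 108.9796
γ_1 = 108.9796 / 7 = 15.569

15.569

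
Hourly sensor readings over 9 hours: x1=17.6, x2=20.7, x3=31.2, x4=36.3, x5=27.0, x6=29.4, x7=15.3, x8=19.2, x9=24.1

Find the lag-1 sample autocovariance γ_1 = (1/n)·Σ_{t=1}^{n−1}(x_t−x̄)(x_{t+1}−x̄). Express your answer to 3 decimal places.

Mean x̄ = (17.6 + 20.7 + 31.2 + 36.3 + 27.0 + 29.4 + 15.3 + 19.2 + 24.1)/9 = 24.5333
Σ_{t=1}^{8}(x_t−x̄)(x_{t+1}−x̄) = 127.1156
γ_1 = 127.1156 / 9 = 14.124

14.124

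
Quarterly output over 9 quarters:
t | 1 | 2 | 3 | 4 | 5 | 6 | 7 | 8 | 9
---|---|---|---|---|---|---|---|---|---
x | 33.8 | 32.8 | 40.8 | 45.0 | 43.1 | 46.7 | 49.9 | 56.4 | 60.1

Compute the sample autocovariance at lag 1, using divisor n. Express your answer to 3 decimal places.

Mean x̄ = (33.8 + 32.8 + 40.8 + 45.0 + 43.1 + 46.7 + 49.9 + 56.4 + 60.1)/9 = 45.4000
Σ_{t=1}^{8}(x_t−x̄)(x_{t+1}−x̄) = 420.9400
γ_1 = 420.9400 / 9 = 46.771

46.771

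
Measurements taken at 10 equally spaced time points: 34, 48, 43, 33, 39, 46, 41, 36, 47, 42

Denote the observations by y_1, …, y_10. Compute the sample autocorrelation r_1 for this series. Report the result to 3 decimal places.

-0.267

Mean ȳ = (34 + 48 + 43 + 33 + 39 + 46 + 41 + 36 + 47 + 42)/10 = 40.9000
Numerator Σ_{t=1}^{9}(y_t−ȳ)(y_{t+1}−ȳ) = -68.5100
Denominator Σ(y_t−ȳ)² = 256.9000
r_1 = -68.5100 / 256.9000 = -0.267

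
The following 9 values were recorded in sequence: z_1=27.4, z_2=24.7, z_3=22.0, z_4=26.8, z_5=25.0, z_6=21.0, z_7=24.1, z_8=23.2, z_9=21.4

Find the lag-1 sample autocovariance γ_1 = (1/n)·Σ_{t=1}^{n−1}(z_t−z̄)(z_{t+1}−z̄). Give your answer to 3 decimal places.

-0.353

Mean z̄ = (27.4 + 24.7 + 22.0 + 26.8 + 25.0 + 21.0 + 24.1 + 23.2 + 21.4)/9 = 23.9556
Σ_{t=1}^{8}(z_t−z̄)(z_{t+1}−z̄) = -3.1753
γ_1 = -3.1753 / 9 = -0.353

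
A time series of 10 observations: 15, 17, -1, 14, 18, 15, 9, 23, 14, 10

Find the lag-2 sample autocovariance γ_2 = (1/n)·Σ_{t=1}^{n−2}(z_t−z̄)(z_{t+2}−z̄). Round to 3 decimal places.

Mean z̄ = (15 + 17 − 1 + 14 + 18 + 15 + 9 + 23 + 14 + 10)/10 = 13.4000
Σ_{t=1}^{8}(z_t−z̄)(z_{t+2}−z̄) = -126.3200
γ_2 = -126.3200 / 10 = -12.632

-12.632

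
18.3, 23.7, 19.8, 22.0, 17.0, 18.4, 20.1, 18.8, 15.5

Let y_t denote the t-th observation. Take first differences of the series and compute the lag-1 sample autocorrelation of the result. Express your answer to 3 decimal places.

First differences Δy: 5.4, -3.9, 2.2, -5.0, 1.4, 1.7, -1.3, -3.3
Mean of differences = -0.3500
Numerator Σ(Δy_t−Δȳ)(Δy_{t+1}−Δȳ) = -45.0175
Denominator Σ(Δy_t−Δȳ)² = 90.6600
r_1(Δy) = -45.0175 / 90.6600 = -0.497

-0.497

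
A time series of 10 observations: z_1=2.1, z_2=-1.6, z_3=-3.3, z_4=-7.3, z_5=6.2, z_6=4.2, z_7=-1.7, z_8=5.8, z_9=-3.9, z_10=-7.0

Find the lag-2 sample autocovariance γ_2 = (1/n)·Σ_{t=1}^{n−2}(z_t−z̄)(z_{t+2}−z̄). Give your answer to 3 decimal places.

-6.483

Mean z̄ = (2.1 − 1.6 − 3.3 − 7.3 + 6.2 + 4.2 − 1.7 + 5.8 − 3.9 − 7.0)/10 = -0.6500
Σ_{t=1}^{8}(z_t−z̄)(z_{t+2}−z̄) = -64.8300
γ_2 = -64.8300 / 10 = -6.483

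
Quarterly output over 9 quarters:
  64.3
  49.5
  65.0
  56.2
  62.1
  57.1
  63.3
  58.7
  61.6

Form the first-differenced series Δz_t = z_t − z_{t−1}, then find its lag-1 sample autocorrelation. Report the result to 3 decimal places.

-0.779

First differences Δz: -14.8, 15.5, -8.8, 5.9, -5.0, 6.2, -4.6, 2.9
Mean of differences = -0.3375
Numerator Σ(Δz_t−Δz̄)(Δz_{t+1}−Δz̄) = -517.0889
Denominator Σ(Δz_t−Δz̄)² = 663.6388
r_1(Δz) = -517.0889 / 663.6388 = -0.779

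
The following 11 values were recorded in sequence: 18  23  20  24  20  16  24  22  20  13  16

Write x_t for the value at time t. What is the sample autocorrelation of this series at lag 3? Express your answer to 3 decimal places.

Mean x̄ = (18 + 23 + 20 + 24 + 20 + 16 + 24 + 22 + 20 + 13 + 16)/11 = 19.6364
Numerator Σ_{t=1}^{8}(x_t−x̄)(x_{t+3}−x̄) = -26.2149
Denominator Σ(x_t−x̄)² = 128.5455
r_3 = -26.2149 / 128.5455 = -0.204

-0.204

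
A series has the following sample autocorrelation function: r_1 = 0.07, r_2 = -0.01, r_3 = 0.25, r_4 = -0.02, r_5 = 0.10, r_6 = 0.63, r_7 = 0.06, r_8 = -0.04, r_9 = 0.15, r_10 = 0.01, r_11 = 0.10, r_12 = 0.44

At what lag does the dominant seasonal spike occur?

6

The largest autocorrelation is r_6 = 0.63, with a weaker echo at lag 12 (0.44); the remaining lags stay at or below 0.25.
The dominant spike at lag 6 indicates a seasonal period of 6.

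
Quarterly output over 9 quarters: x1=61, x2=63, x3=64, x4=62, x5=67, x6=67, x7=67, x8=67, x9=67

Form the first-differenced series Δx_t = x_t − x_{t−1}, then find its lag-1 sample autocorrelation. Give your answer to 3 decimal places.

First differences Δx: 2, 1, -2, 5, 0, 0, 0, 0
Mean of differences = 0.7500
Numerator Σ(Δx_t−Δx̄)(Δx_{t+1}−Δx̄) = -13.5625
Denominator Σ(Δx_t−Δx̄)² = 29.5000
r_1(Δx) = -13.5625 / 29.5000 = -0.460

-0.460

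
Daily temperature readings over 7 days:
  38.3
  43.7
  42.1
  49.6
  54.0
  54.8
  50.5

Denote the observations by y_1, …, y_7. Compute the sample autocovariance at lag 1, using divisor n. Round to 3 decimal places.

Mean ȳ = (38.3 + 43.7 + 42.1 + 49.6 + 54.0 + 54.8 + 50.5)/7 = 47.5714
Deviations: -9.2714, -3.8714, -5.4714, 2.0286, 6.4286, 7.2286, 2.9286
Σ_{t=1}^{6}(y_t−ȳ)(y_{t+1}−ȳ) = 126.6563
γ_1 = 126.6563 / 7 = 18.094

18.094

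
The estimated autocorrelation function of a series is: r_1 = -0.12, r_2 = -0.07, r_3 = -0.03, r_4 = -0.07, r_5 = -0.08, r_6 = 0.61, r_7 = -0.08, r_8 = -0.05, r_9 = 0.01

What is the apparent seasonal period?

The largest autocorrelation is r_6 = 0.61; the remaining lags stay at or below 0.01.
The dominant spike at lag 6 indicates a seasonal period of 6.

6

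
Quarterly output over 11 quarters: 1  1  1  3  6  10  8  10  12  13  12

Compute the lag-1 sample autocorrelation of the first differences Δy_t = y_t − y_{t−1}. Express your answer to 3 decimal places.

-0.110

First differences Δy: 0, 0, 2, 3, 4, -2, 2, 2, 1, -1
Mean of differences = 1.1000
Numerator Σ(Δy_t−Δȳ)(Δy_{t+1}−Δȳ) = -3.4100
Denominator Σ(Δy_t−Δȳ)² = 30.9000
r_1(Δy) = -3.4100 / 30.9000 = -0.110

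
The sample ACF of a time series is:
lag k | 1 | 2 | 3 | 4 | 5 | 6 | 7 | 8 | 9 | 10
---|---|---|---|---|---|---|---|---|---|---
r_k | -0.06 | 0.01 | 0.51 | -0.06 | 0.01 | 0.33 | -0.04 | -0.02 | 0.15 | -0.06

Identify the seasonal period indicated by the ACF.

3

The largest autocorrelation is r_3 = 0.51, with weaker echoes at lags 6 (0.33) and 9 (0.15); the remaining lags stay at or below 0.01.
The dominant spike at lag 3 indicates a seasonal period of 3.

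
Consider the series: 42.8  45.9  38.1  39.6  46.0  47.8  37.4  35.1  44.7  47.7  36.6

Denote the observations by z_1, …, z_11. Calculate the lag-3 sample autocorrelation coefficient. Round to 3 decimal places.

Mean z̄ = (42.8 + 45.9 + 38.1 + 39.6 + 46.0 + 47.8 + 37.4 + 35.1 + 44.7 + 47.7 + 36.6)/11 = 41.9727
Numerator Σ_{t=1}^{8}(z_t−z̄)(z_{t+3}−z̄) = 1.0860
Denominator Σ(z_t−z̄)² = 224.1618
r_3 = 1.0860 / 224.1618 = 0.005

0.005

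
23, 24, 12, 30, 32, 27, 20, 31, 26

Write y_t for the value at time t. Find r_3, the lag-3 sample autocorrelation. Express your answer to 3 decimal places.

Mean ȳ = (23 + 24 + 12 + 30 + 32 + 27 + 20 + 31 + 26)/9 = 25.0000
Σ(y_t−ȳ)(y_{t+3}−ȳ) = (-10.0000) + (-7.0000) + (-26.0000) + (-25.0000) + (42.0000) + (2.0000) = -24.0000
Denominator Σ(y_t−ȳ)² = 314.0000
r_3 = -24.0000 / 314.0000 = -0.076

-0.076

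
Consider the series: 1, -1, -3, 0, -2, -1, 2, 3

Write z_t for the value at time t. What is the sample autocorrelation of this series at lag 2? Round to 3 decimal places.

-0.166

Mean z̄ = (1 − 1 − 3 + 0 − 2 − 1 + 2 + 3)/8 = -0.1250
Σ(z_t−z̄)(z_{t+2}−z̄) = (-3.2344) + (-0.1094) + (5.3906) + (-0.1094) + (-3.9844) + (-2.7344) = -4.7813
Denominator Σ(z_t−z̄)² = 28.8750
r_2 = -4.7813 / 28.8750 = -0.166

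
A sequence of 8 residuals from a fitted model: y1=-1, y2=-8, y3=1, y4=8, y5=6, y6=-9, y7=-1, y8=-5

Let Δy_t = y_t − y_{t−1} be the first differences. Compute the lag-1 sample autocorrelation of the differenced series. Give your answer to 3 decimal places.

-0.272

First differences Δy: -7, 9, 7, -2, -15, 8, -4
Mean of differences = -0.5714
Numerator Σ(Δy_t−Δȳ)(Δy_{t+1}−Δȳ) = -132.3265
Denominator Σ(Δy_t−Δȳ)² = 485.7143
r_1(Δy) = -132.3265 / 485.7143 = -0.272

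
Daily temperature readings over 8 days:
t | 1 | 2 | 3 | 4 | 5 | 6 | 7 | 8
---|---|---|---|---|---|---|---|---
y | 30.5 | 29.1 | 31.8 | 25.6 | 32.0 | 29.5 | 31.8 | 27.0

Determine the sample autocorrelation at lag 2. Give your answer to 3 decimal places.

Mean ȳ = (30.5 + 29.1 + 31.8 + 25.6 + 32.0 + 29.5 + 31.8 + 27.0)/8 = 29.6625
Deviations from mean: 0.8375, -0.5625, 2.1375, -4.0625, 2.3375, -0.1625, 2.1375, -2.6625
Σ(y_t−ȳ)(y_{t+2}−ȳ) = (1.7902) + (2.2852) + (4.9964) + (0.6602) + (4.9964) + (0.4327) = 15.1609
Denominator Σ(y_t−ȳ)² = 39.2388
r_2 = 15.1609 / 39.2388 = 0.386

0.386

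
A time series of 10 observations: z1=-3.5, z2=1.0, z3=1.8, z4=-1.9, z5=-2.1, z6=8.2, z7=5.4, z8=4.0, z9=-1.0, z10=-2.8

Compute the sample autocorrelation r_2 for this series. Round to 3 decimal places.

Mean z̄ = (-3.5 + 1.0 + 1.8 − 1.9 − 2.1 + 8.2 + 5.4 + 4.0 − 1.0 − 2.8)/10 = 0.9100
Numerator Σ_{t=1}^{8}(z_t−z̄)(z_{t+2}−z̄) = -38.3702
Denominator Σ(z_t−z̄)² = 137.4690
r_2 = -38.3702 / 137.4690 = -0.279

-0.279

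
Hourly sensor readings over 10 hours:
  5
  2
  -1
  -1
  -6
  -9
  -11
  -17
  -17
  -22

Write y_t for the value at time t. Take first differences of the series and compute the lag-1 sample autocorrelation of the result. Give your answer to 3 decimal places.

-0.667

First differences Δy: -3, -3, 0, -5, -3, -2, -6, 0, -5
Mean of differences = -3.0000
Numerator Σ(Δy_t−Δȳ)(Δy_{t+1}−Δȳ) = -24.0000
Denominator Σ(Δy_t−Δȳ)² = 36.0000
r_1(Δy) = -24.0000 / 36.0000 = -0.667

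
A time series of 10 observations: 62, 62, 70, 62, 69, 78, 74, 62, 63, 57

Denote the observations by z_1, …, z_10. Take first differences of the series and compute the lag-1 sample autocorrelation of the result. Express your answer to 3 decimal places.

First differences Δz: 0, 8, -8, 7, 9, -4, -12, 1, -6
Mean of differences = -0.5556
Numerator Σ(Δz_t−Δz̄)(Δz_{t+1}−Δz̄) = -62.7531
Denominator Σ(Δz_t−Δz̄)² = 452.2222
r_1(Δz) = -62.7531 / 452.2222 = -0.139

-0.139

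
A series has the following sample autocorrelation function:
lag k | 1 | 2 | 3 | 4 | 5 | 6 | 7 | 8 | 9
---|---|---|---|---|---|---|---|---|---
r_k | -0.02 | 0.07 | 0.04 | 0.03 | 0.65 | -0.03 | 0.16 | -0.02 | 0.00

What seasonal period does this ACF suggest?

The largest autocorrelation is r_5 = 0.65; the remaining lags stay at or below 0.16.
The dominant spike at lag 5 indicates a seasonal period of 5.

5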